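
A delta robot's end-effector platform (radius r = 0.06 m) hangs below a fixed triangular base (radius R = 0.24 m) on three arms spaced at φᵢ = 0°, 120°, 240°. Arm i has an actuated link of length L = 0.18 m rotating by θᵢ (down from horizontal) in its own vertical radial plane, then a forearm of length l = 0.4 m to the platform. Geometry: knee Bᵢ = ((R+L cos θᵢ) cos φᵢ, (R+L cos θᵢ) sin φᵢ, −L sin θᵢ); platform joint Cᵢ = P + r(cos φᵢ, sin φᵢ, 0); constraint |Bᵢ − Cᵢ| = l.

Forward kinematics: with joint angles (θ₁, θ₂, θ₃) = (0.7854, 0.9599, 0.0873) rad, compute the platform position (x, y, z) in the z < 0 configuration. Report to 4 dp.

(-0.0297, -0.0982, -0.3192)

arm 1 at φ=0.0°: e+L cos θ1 = 0.3073;  centre 1 = (0.3073, 0.0000, -0.1273)
centre 2 = (0.2832·cos120.0°, 0.2832·sin120.0°, -0.1474) = (-0.1416, 0.2453, -0.1474)
arm 3 at φ=240.0°: e+L cos θ3 = 0.3593;  centre 3 = (-0.1797, -0.3112, -0.0157)
eliminate P² terms by subtracting sphere 1 from 2 and 3
linear system: -0.8978x+0.4906y = -0.0087−-0.0403z; -0.9739x+-0.6224y = 0.0187−0.2232z
det = 1.0365;  x = -0.0037+0.0814z,  y = -0.0244+0.2312z
into |P−centre ₁|² = l²: 1.0601z² + 0.1927z + -0.0465 = 0;  Δ = 0.2344;  z = -0.3192 or 0.1375 → z<0 root = -0.3192
x = -0.0297, y = -0.0982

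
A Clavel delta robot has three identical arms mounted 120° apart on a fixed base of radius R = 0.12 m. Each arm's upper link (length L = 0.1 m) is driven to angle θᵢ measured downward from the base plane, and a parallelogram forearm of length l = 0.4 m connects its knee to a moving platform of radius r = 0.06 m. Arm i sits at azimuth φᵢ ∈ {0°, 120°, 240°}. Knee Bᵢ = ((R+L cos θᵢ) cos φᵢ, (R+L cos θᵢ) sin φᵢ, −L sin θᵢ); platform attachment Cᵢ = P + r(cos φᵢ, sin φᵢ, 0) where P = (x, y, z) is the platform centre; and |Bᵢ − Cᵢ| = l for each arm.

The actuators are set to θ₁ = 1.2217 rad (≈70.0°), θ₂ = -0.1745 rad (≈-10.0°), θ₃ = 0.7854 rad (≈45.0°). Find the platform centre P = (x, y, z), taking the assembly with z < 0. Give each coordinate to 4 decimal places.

S1 = (0.0942·cos0.0°, 0.0942·sin0.0°, -0.0940) = (0.0942, 0.0000, -0.0940)
S2 = (0.1585·cos120.0°, 0.1585·sin120.0°, 0.0174) = (-0.0792, 0.1372, 0.0174)
φ3=240.0°: virtual centre (-0.0654, -0.1132, -0.0707), radius l
subtract pairs → two planes through P
[-0.3469 0.2745 0.2227]·P = 0.0077;  [-0.3191 -0.2264 0.0465]·P = 0.0044
Cramer: x(z) = -0.0177+0.3803z;  y(z) = 0.0057-0.3306z
sphere 1 gives Az²+Bz+C=0 with A=1.2539, B=0.0990, C=-0.1386;  B²−4AC=0.7050;  roots -0.3743, 0.2953;  negative root z = -0.3743
x = -0.1601, y = 0.1294

(-0.1601, 0.1294, -0.3743)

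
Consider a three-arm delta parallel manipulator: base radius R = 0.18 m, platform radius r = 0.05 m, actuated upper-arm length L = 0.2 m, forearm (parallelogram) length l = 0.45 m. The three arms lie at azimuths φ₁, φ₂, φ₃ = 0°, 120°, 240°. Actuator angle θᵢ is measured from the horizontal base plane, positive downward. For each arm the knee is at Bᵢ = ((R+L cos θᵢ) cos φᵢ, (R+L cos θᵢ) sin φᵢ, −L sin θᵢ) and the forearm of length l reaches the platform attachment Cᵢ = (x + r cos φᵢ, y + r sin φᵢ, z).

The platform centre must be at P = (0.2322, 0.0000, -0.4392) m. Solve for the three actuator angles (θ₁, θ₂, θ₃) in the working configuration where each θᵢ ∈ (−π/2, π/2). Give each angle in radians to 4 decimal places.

θ₁ = -0.0002, θ₂ = 1.2216, θ₃ = 1.2216

rotate P by −φ1: (0.2322, 0.0000, -0.4392)
  A cos θ + B sin θ = C:  -0.1022·cos θ + -0.4392·sin θ = -0.1021
  √(A²+B²)=0.4509;  θ1 = -1.7994+1.7992 ≈ -0.0002
φ2=120.0° → target in arm frame (-0.1161, -0.2011)
  e−x'=0.2461;  (l²−L²−(e−x')²−y'²−z²)/2L = -0.3285
  θ2 = atan2(B,A) + arccos(C/0.5034) = 1.2216
rotate P by −φ3: (-0.1161, 0.2011, -0.4392)
  e−x'=0.2461;  (l²−L²−(e−x')²−y'²−z²)/2L = -0.3285
  √(A²+B²)=0.5034;  θ3 = -1.0601+2.2817 ≈ 1.2216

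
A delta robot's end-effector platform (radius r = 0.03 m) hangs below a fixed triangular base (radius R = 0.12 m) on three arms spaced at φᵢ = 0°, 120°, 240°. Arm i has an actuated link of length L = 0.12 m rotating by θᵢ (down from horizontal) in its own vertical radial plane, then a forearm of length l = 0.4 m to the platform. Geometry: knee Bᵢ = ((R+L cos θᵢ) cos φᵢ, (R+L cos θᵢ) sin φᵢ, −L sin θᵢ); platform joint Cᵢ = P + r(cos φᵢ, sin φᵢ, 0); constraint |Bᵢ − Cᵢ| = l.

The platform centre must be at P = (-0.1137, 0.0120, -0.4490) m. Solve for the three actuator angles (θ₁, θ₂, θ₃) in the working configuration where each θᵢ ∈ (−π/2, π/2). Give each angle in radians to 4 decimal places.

rotate P by −φ1: (-0.1137, 0.0120, -0.4490)
  A=0.2037, B=-0.4490, C=(l²−L²−A²−y'²−z²)/(2L)=-0.4068
  γ=atan2(-0.4490,0.2037)=-1.1449;  ψ=arccos(-0.8251)=2.5412;  θ1=γ+ψ≈1.3963
rotate P by −φ2: (0.0672, 0.0925, -0.4490)
  A=0.0228, B=-0.4490, C=(l²−L²−A²−y'²−z²)/(2L)=-0.2711
  γ=atan2(-0.4490,0.0228)=-1.5202;  ψ=arccos(-0.6031)=2.2181;  θ2=γ+ψ≈0.6980
rotate P by −φ3: (0.0465, -0.1045, -0.4490)
  A cos θ + B sin θ = C:  0.0435·cos θ + -0.4490·sin θ = -0.2867
  √(A²+B²)=0.4511;  θ3 = -1.4741+2.2595 ≈ 0.7854

θ₁ = 1.3963, θ₂ = 0.6980, θ₃ = 0.7854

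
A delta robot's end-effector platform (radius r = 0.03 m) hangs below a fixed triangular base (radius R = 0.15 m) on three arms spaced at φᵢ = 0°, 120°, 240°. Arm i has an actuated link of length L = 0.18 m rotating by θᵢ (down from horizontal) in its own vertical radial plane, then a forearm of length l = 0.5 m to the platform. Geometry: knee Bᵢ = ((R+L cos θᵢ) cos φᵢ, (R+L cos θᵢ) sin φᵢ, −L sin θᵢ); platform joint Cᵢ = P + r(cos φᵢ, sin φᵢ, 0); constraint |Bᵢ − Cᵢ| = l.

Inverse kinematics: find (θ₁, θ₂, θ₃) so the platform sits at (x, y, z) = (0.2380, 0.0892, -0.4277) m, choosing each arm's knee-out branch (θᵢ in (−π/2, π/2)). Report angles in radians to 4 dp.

θ₁ = -0.3494, θ₂ = 0.6980, θ₃ = 1.1344

φ1=0.0° → target in arm frame (0.2380, 0.0892)
  e−x'=-0.1180;  (l²−L²−(e−x')²−y'²−z²)/2L = 0.0355
  θ1 = atan2(B,A) + arccos(C/0.4437) = -0.3494
rotate P by −φ2: (-0.0418, -0.2507, -0.4277)
  e−x'=0.1618;  (l²−L²−(e−x')²−y'²−z²)/2L = -0.1510
  γ=atan2(-0.4277,0.1618)=-1.2092;  ψ=arccos(-0.3302)=1.9073;  θ2=γ+ψ≈0.6980
rotate P by −φ3: (-0.1962, 0.1615, -0.4277)
  e−x'=0.3162;  (l²−L²−(e−x')²−y'²−z²)/2L = -0.2540
  √(A²+B²)=0.5319;  θ3 = -0.9341+2.0685 ≈ 1.1344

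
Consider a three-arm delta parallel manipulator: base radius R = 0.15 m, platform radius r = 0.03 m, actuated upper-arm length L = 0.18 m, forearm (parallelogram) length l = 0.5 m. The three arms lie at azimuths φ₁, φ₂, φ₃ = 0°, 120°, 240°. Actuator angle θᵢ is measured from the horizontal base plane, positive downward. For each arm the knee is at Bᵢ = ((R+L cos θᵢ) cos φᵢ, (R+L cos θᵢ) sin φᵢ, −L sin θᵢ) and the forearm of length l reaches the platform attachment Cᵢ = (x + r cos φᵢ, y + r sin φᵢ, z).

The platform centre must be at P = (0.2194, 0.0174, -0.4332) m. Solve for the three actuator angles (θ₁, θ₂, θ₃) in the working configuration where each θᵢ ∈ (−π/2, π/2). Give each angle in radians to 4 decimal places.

arm 1 (φ=0.0°): x'=0.2194, y'=0.0174
  e−x'=-0.0994;  (l²−L²−(e−x')²−y'²−z²)/2L = 0.0549
  γ=atan2(-0.4332,-0.0994)=-1.7963;  ψ=arccos(0.1235)=1.4470;  θ1=γ+ψ≈-0.3493
φ2=120.0° → target in arm frame (-0.0946, -0.1987)
  e−x'=0.2146;  (l²−L²−(e−x')²−y'²−z²)/2L = -0.1545
  √(A²+B²)=0.4835;  θ2 = -1.1108+1.8960 ≈ 0.7852
φ3=240.0° → target in arm frame (-0.1248, 0.1813)
  A=0.2448, B=-0.4332, C=(l²−L²−A²−y'²−z²)/(2L)=-0.1746
  θ3 = atan2(B,A) + arccos(C/0.4976) = 0.8728

θ₁ = -0.3493, θ₂ = 0.7852, θ₃ = 0.8728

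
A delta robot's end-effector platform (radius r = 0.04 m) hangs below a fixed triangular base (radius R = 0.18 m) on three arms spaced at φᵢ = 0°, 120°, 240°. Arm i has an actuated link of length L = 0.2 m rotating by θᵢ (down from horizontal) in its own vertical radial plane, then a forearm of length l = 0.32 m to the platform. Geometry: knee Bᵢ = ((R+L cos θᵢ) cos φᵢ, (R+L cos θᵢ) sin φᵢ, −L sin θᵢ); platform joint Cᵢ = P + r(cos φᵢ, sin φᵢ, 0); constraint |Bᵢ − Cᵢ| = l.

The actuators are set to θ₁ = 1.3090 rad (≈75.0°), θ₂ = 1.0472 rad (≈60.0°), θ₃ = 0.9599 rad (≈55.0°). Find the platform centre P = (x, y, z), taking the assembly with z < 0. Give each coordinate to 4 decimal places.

φ1=0.0°: virtual centre (0.1918, 0.0000, -0.1932), radius l
φ2=120.0°: virtual centre (-0.1200, 0.2078, -0.1732), radius l
arm 3 at φ=240.0°: ρ3 = 0.2547;  O3 = (-0.1274, -0.2206, -0.1638)
eliminate P² terms by subtracting sphere 1 from 2 and 3
linear system: -0.6235x+0.4157y = 0.0135−0.0400z; -0.6382x+-0.4412y = 0.0176−0.0587z
Cramer: x(z) = -0.0246+0.0778z;  y(z) = -0.0044+0.0206z
into |P−O₁|² = l²: 1.0065z² + 0.3525z + -0.0183 = 0;  Δ = 0.1978;  z = -0.3961 or 0.0458 → z<0 root = -0.3961
x = -0.0554, y = -0.0125

(-0.0554, -0.0125, -0.3961)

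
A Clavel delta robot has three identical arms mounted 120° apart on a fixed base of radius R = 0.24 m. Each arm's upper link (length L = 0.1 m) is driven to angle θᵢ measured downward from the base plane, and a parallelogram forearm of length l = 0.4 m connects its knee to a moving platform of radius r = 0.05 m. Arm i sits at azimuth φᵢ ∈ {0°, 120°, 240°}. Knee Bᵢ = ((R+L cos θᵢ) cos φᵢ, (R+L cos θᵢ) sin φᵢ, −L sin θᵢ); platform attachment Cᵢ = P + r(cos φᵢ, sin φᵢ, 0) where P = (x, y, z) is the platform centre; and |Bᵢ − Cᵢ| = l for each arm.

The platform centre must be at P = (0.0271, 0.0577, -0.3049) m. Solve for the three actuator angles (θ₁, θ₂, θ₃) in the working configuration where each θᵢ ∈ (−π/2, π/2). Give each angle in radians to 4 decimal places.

θ₁ = 0.0868, θ₂ = 0.0001, θ₃ = 0.7854

arm 1 (φ=0.0°): x'=0.0271, y'=0.0577
  A=0.1629, B=-0.3049, C=(l²−L²−A²−y'²−z²)/(2L)=0.1359
  θ1 = atan2(B,A) + arccos(C/0.3457) = 0.0868
φ2=120.0° → target in arm frame (0.0364, -0.0523)
  e−x'=0.1536;  (l²−L²−(e−x')²−y'²−z²)/2L = 0.1536
  √(A²+B²)=0.3414;  θ2 = -1.1042+1.1043 ≈ 0.0001
φ3=240.0° → target in arm frame (-0.0635, -0.0054)
  e−x'=0.2535;  (l²−L²−(e−x')²−y'²−z²)/2L = -0.0363
  γ=atan2(-0.3049,0.2535)=-0.8772;  ψ=arccos(-0.0916)=1.6625;  θ3=γ+ψ≈0.7854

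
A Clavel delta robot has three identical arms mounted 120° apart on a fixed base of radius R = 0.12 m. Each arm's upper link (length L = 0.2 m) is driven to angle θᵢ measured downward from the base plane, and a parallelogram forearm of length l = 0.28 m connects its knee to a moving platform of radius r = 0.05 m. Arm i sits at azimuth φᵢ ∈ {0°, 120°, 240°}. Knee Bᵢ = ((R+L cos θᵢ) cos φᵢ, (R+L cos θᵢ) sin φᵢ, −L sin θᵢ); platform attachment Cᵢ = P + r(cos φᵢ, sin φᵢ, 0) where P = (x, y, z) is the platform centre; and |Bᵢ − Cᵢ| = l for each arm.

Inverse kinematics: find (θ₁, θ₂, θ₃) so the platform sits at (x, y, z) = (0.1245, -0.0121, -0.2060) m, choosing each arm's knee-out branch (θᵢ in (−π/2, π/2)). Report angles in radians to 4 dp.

rotate P by −φ1: (0.1245, -0.0121, -0.2060)
  A=-0.0545, B=-0.2060, C=(l²−L²−A²−y'²−z²)/(2L)=-0.0179
  γ=atan2(-0.2060,-0.0545)=-1.8294;  ψ=arccos(-0.0839)=1.6548;  θ1=γ+ψ≈-0.1746
rotate P by −φ2: (-0.0727, -0.1018, -0.2060)
  e−x'=0.1427;  (l²−L²−(e−x')²−y'²−z²)/2L = -0.0869
  θ2 = atan2(B,A) + arccos(C/0.2506) = 0.9601
arm 3 (φ=240.0°): x'=-0.0518, y'=0.1139
  A=0.1218, B=-0.2060, C=(l²−L²−A²−y'²−z²)/(2L)=-0.0796
  θ3 = atan2(B,A) + arccos(C/0.2393) = 0.8729

θ₁ = -0.1746, θ₂ = 0.9601, θ₃ = 0.8729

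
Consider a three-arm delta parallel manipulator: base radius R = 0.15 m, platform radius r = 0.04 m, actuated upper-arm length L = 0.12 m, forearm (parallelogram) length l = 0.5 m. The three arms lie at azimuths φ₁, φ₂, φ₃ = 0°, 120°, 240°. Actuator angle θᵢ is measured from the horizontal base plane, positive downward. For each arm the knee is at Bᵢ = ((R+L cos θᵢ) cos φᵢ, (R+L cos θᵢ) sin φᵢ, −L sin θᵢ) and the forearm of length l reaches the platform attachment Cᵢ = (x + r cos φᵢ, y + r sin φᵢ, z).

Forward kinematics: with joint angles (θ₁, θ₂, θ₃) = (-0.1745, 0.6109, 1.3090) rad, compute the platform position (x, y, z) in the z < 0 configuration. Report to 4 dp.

(0.1960, 0.1184, -0.4639)

φ1=0.0°: virtual centre (0.2282, 0.0000, 0.0208), radius l
arm 2 at φ=120.0°: e+L cos θ2 = 0.2083;  S2 = (-0.1041, 0.1804, -0.0688)
φ3=240.0°: virtual centre (-0.0705, -0.1222, -0.1159), radius l
|S₂|²−|S₁|² = -0.0044;  |S₃|²−|S₁|² = -0.0192
linear system: -0.6647x+0.3608y = -0.0044−-0.1793z; -0.5974x+-0.2443y = -0.0192−-0.2735z
Cramer: x(z) = 0.0211-0.3770z;  y(z) = 0.0268-0.1975z
into |P−S₁|² = l²: 1.1812z² + 0.1039z + -0.2060 = 0;  Δ = 0.9840;  z = -0.4639 or 0.3759 → z<0 root = -0.4639
x = 0.1960, y = 0.1184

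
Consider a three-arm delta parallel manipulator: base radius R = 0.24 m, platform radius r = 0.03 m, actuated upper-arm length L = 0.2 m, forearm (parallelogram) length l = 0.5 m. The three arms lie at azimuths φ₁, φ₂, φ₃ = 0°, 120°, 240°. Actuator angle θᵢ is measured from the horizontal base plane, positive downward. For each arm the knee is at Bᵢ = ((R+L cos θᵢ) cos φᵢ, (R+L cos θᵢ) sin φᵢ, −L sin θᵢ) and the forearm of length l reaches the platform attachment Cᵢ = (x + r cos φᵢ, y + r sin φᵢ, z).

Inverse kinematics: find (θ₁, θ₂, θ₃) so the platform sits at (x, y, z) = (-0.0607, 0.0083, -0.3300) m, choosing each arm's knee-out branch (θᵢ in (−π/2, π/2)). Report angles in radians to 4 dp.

φ1=0.0° → target in arm frame (-0.0607, 0.0083)
  A cos θ + B sin θ = C:  0.2707·cos θ + -0.3300·sin θ = 0.0694
  θ1 = atan2(B,A) + arccos(C/0.4268) = 0.5237
φ2=120.0° → target in arm frame (0.0375, 0.0484)
  e−x'=0.1725;  (l²−L²−(e−x')²−y'²−z²)/2L = 0.1725
  γ=atan2(-0.3300,0.1725)=-1.0892;  ψ=arccos(0.4634)=1.0890;  θ2=γ+ψ≈-0.0002
arm 3 (φ=240.0°): x'=0.0232, y'=-0.0567
  e−x'=0.1868;  (l²−L²−(e−x')²−y'²−z²)/2L = 0.1574
  √(A²+B²)=0.3792;  θ3 = -1.0556+1.1427 ≈ 0.0871

θ₁ = 0.5237, θ₂ = -0.0002, θ₃ = 0.0871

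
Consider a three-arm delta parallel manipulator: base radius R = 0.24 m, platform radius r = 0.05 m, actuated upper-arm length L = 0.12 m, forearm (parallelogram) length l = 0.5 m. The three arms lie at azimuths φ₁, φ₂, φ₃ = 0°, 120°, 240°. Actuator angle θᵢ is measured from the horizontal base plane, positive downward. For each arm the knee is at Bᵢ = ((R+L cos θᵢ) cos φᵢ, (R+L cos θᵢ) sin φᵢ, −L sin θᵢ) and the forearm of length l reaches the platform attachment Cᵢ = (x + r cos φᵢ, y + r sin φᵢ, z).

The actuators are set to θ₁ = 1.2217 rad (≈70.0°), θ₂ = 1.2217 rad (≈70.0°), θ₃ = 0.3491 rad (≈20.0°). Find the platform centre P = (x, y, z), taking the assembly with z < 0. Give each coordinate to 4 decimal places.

(-0.0597, -0.1034, -0.5062)

φ1=0.0°: virtual centre (0.2310, 0.0000, -0.1128), radius l
O2 = (0.2310·cos120.0°, 0.2310·sin120.0°, -0.1128) = (-0.1155, 0.2001, -0.1128)
O3 = (0.3028·cos240.0°, 0.3028·sin240.0°, -0.0410) = (-0.1514, -0.2622, -0.0410)
eliminate P² terms by subtracting sphere 1 from 2 and 3
linear system: -0.6931x+0.4002y = 0.0000−0.0000z; -0.7649x+-0.5244y = 0.0273−0.1434z
det = 0.6696;  x = -0.0163+0.0857z,  y = -0.0282+0.1485z
sphere 1 gives Az²+Bz+C=0 with A=1.0294, B=0.1747, C=-0.1753;  B²−4AC=0.7524;  roots -0.5062, 0.3364;  negative root z = -0.5062
x = -0.0597, y = -0.1034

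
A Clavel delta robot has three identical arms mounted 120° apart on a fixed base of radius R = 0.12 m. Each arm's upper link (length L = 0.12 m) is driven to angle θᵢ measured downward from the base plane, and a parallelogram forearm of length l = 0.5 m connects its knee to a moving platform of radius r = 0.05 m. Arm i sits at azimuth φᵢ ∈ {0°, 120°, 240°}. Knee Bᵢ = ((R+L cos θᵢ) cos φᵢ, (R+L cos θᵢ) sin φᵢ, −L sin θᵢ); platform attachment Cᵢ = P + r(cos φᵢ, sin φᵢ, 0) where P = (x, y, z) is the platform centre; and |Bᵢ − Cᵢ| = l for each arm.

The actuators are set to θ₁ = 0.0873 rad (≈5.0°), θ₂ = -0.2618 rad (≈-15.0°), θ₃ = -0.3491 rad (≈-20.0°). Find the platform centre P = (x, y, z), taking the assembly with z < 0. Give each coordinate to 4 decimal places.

φ1=0.0°: virtual centre (0.1895, 0.0000, -0.0105), radius l
arm 2 at φ=120.0°: (R−r)+L cos θ2 = 0.1859;  S2 = (-0.0930, 0.1610, 0.0311)
arm 3 at φ=240.0°: (R−r)+L cos θ3 = 0.1828;  S3 = (-0.0914, -0.1583, 0.0410)
subtract pairs → two planes through P
plane₁₂: -0.5650x+0.3220y+0.0830z = -0.0005
det = 0.3598;  x = 0.0013+0.1653z,  y = 0.0007+0.0321z
quadratic in z: (1.0283)z²+(-0.0413)z+(-0.2145)=0, √Δ=0.9401 → z ∈ {-0.4370, 0.4772}; z = -0.4370 (taking z<0)
x = -0.0709, y = -0.0133

(-0.0709, -0.0133, -0.4370)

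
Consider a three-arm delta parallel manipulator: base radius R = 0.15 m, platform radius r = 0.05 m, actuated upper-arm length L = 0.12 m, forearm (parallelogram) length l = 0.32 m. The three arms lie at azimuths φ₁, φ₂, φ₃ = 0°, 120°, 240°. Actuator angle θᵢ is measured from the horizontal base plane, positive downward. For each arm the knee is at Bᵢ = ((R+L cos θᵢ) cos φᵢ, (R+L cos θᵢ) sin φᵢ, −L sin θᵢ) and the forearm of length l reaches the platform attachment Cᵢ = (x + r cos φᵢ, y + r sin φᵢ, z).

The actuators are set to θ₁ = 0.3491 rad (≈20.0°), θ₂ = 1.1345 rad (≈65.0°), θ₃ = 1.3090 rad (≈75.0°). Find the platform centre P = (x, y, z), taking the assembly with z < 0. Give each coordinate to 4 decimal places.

arm 1 at φ=0.0°: e+L cos θ1 = 0.2128;  centre 1 = (0.2128, 0.0000, -0.0410)
centre 2 = (0.1507·cos120.0°, 0.1507·sin120.0°, -0.1088) = (-0.0754, 0.1305, -0.1088)
arm 3 at φ=240.0°: e+L cos θ3 = 0.1311;  centre 3 = (-0.0655, -0.1135, -0.1159)
|centre ₂|²−|centre ₁|² = -0.0124;  |centre ₃|²−|centre ₁|² = -0.0163
plane₁₂: -0.5762x+0.2610y+-0.1354z = -0.0124
det = 0.2761;  x = 0.0257+-0.2529z,  y = 0.0091+-0.0395z
quadratic in z: (1.0655)z²+(0.1760)z+(-0.0656)=0, √Δ=0.5574 → z ∈ {-0.3441, 0.1790}; z = -0.3441 (taking z<0)
x = 0.1127, y = 0.0227

(0.1127, 0.0227, -0.3441)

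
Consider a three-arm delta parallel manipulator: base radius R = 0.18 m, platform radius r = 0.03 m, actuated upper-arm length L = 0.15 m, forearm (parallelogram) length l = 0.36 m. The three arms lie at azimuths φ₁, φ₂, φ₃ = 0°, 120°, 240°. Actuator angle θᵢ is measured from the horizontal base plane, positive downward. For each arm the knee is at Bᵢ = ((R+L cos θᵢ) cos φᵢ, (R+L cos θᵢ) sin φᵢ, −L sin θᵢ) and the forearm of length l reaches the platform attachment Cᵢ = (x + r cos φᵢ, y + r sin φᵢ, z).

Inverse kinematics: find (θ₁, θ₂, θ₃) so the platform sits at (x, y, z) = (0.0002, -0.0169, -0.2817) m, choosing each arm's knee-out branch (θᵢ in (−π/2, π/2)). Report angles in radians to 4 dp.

rotate P by −φ1: (0.0002, -0.0169, -0.2817)
  e−x'=0.1498;  (l²−L²−(e−x')²−y'²−z²)/2L = 0.0167
  γ=atan2(-0.2817,0.1498)=-1.0821;  ψ=arccos(0.0524)=1.5183;  θ1=γ+ψ≈0.4363
rotate P by −φ2: (-0.0147, 0.0083, -0.2817)
  e−x'=0.1647;  (l²−L²−(e−x')²−y'²−z²)/2L = 0.0018
  √(A²+B²)=0.3263;  θ2 = -1.0416+1.5653 ≈ 0.5237
arm 3 (φ=240.0°): x'=0.0145, y'=0.0086
  A=0.1355, B=-0.2817, C=(l²−L²−A²−y'²−z²)/(2L)=0.0311
  γ=atan2(-0.2817,0.1355)=-1.1226;  ψ=arccos(0.0994)=1.4712;  θ3=γ+ψ≈0.3487

θ₁ = 0.4363, θ₂ = 0.5237, θ₃ = 0.3487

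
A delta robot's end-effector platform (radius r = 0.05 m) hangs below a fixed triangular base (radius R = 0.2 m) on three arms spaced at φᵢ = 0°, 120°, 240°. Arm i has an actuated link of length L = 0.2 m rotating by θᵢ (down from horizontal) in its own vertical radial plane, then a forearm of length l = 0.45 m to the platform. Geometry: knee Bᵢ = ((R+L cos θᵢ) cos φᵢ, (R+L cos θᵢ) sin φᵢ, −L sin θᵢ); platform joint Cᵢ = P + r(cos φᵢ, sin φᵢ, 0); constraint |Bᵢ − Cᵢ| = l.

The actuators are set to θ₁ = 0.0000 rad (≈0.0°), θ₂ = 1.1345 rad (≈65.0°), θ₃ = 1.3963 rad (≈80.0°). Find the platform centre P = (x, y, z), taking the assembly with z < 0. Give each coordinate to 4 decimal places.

(0.2275, 0.0547, -0.4295)

arm 1 at φ=0.0°: (R−r)+L cos θ1 = 0.3500;  O1 = (0.3500, 0.0000, 0.0000)
arm 2 at φ=120.0°: (R−r)+L cos θ2 = 0.2345;  O2 = (-0.1173, 0.2031, -0.1813)
arm 3 at φ=240.0°: (R−r)+L cos θ3 = 0.1847;  O3 = (-0.0924, -0.1600, -0.1970)
|O₂|²−|O₁|² = -0.0346;  |O₃|²−|O₁|² = -0.0496
[-0.9345 0.4062 -0.3625]·P = -0.0346;  [-0.8847 -0.3199 -0.3939]·P = -0.0496
det = 0.6584;  x = 0.0474+-0.4192z,  y = 0.0238+-0.0720z
into |P−O₁|² = l²: 1.1809z² + 0.2503z + -0.1104 = 0;  Δ = 0.5840;  z = -0.4295 or 0.2176 → z<0 root = -0.4295
x = 0.2275, y = 0.0547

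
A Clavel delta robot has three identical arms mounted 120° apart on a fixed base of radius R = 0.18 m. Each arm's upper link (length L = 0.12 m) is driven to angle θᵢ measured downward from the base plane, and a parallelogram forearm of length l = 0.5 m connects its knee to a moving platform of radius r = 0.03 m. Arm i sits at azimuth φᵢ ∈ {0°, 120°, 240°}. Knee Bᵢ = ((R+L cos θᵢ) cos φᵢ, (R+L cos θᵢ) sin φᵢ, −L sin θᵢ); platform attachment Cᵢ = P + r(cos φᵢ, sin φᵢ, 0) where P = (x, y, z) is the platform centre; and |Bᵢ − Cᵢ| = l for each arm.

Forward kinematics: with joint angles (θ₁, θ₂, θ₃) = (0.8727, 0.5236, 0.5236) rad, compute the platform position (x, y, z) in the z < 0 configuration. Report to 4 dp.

centre 1 = (0.2271·cos0.0°, 0.2271·sin0.0°, -0.0919) = (0.2271, 0.0000, -0.0919)
centre 2 = (0.2539·cos120.0°, 0.2539·sin120.0°, -0.0600) = (-0.1270, 0.2199, -0.0600)
centre 3 = (0.2539·cos240.0°, 0.2539·sin240.0°, -0.0600) = (-0.1270, -0.2199, -0.0600)
subtract pairs → two planes through P
plane₁₂: -0.7082x+0.4398y+0.0639z = 0.0080
det = 0.6229;  x = -0.0113+0.0902z,  y = 0.0000+0.0000z
sphere 1 gives Az²+Bz+C=0 with A=1.0081, B=0.1408, C=-0.1847;  B²−4AC=0.7645;  roots -0.5035, 0.3638;  negative root z = -0.5035
x = -0.0568, y = 0.0000

(-0.0568, 0.0000, -0.5035)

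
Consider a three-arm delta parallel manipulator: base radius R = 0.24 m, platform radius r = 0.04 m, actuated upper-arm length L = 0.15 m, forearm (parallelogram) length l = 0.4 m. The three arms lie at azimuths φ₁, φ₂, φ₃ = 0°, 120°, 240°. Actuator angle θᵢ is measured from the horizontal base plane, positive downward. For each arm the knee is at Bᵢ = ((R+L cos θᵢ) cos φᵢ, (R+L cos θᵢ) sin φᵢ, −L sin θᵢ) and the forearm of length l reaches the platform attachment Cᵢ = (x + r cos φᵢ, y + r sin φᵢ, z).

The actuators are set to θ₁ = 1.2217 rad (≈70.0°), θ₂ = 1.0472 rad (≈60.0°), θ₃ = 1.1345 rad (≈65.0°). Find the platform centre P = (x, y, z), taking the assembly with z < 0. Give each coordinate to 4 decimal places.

centre 1 = (0.2513·cos0.0°, 0.2513·sin0.0°, -0.1410) = (0.2513, 0.0000, -0.1410)
φ2=120.0°: virtual centre (-0.1375, 0.2382, -0.1299), radius l
φ3=240.0°: virtual centre (-0.1317, -0.2281, -0.1359), radius l
|centre ₂|²−|centre ₁|² = 0.0095;  |centre ₃|²−|centre ₁|² = 0.0048
[-0.7776 0.4763 0.0221]·P = 0.0095;  [-0.7660 -0.4562 0.0100]·P = 0.0048
Cramer: x(z) = -0.0092+0.0206z;  y(z) = 0.0049-0.0127z
sphere 1 gives Az²+Bz+C=0 with A=1.0006, B=0.2710, C=-0.0722;  B²−4AC=0.3626;  roots -0.4363, 0.1655;  negative root z = -0.4363
x = -0.0182, y = 0.0104

(-0.0182, 0.0104, -0.4363)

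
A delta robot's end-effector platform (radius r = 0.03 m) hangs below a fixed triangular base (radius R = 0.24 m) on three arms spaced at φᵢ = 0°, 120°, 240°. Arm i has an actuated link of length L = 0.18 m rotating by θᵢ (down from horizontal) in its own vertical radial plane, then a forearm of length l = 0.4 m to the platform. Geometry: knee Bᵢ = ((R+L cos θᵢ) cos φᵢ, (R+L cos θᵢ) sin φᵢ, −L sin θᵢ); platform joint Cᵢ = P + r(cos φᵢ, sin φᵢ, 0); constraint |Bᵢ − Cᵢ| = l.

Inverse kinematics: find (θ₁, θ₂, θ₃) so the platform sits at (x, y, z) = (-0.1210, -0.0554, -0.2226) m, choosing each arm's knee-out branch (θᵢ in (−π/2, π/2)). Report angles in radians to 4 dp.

θ₁ = 1.2220, θ₂ = 0.5236, θ₃ = -0.3498

φ1=0.0° → target in arm frame (-0.1210, -0.0554)
  e−x'=0.3310;  (l²−L²−(e−x')²−y'²−z²)/2L = -0.0961
  γ=atan2(-0.2226,0.3310)=-0.5920;  ψ=arccos(-0.2408)=1.8140;  θ1=γ+ψ≈1.2220
rotate P by −φ2: (0.0125, 0.1325, -0.2226)
  A=0.1975, B=-0.2226, C=(l²−L²−A²−y'²−z²)/(2L)=0.0597
  γ=atan2(-0.2226,0.1975)=-0.8451;  ψ=arccos(0.2007)=1.3687;  θ2=γ+ψ≈0.5236
φ3=240.0° → target in arm frame (0.1085, -0.0771)
  A cos θ + B sin θ = C:  0.1015·cos θ + -0.2226·sin θ = 0.1717
  γ=atan2(-0.2226,0.1015)=-1.1429;  ψ=arccos(0.7017)=0.7931;  θ3=γ+ψ≈-0.3498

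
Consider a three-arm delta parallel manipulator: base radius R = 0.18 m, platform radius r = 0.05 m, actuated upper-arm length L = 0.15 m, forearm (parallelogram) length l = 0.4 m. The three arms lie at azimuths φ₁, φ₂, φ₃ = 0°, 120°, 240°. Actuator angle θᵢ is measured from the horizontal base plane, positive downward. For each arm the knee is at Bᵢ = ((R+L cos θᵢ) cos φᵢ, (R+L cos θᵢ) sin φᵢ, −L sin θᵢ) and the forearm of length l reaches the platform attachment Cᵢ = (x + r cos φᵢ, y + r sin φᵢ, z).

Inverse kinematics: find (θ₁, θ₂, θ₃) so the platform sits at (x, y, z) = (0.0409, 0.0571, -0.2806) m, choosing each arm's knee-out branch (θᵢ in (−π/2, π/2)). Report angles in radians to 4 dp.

θ₁ = -0.2612, θ₂ = -0.1747, θ₃ = 0.4365

rotate P by −φ1: (0.0409, 0.0571, -0.2806)
  A=0.0891, B=-0.2806, C=(l²−L²−A²−y'²−z²)/(2L)=0.1585
  √(A²+B²)=0.2944;  θ1 = -1.2633+1.0021 ≈ -0.2612
rotate P by −φ2: (0.0290, -0.0640, -0.2806)
  A cos θ + B sin θ = C:  0.1010·cos θ + -0.2806·sin θ = 0.1482
  θ2 = atan2(B,A) + arccos(C/0.2982) = -0.1747
φ3=240.0° → target in arm frame (-0.0699, 0.0069)
  e−x'=0.1999;  (l²−L²−(e−x')²−y'²−z²)/2L = 0.0625
  γ=atan2(-0.2806,0.1999)=-0.9518;  ψ=arccos(0.1815)=1.3883;  θ3=γ+ψ≈0.4365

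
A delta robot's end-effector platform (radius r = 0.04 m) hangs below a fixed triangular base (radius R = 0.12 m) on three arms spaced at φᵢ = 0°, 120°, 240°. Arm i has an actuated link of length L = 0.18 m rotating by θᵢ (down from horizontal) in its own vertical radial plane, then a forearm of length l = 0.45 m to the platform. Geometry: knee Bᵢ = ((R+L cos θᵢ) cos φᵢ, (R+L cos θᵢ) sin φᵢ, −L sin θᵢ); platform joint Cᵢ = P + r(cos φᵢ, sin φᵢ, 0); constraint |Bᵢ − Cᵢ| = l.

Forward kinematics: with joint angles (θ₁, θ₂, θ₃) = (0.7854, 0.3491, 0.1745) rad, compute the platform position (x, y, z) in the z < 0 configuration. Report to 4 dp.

(-0.1168, -0.0307, -0.4380)

φ1=0.0°: virtual centre (0.2073, 0.0000, -0.1273), radius l
arm 2 at φ=120.0°: (R−r)+L cos θ2 = 0.2491;  O2 = (-0.1246, 0.2158, -0.0616)
O3 = (0.2573·cos240.0°, 0.2573·sin240.0°, -0.0313) = (-0.1286, -0.2228, -0.0313)
eliminate P² terms by subtracting sphere 1 from 2 and 3
[-0.6637 0.4315 0.1314]·P = 0.0067;  [-0.6718 -0.4456 0.1921]·P = 0.0080
det = 0.5857;  x = -0.0110+0.2415z,  y = -0.0014+0.0669z
into |P−O₁|² = l²: 1.0628z² + 0.1489z + -0.1387 = 0;  Δ = 0.6116;  z = -0.4380 or 0.2979 → z<0 root = -0.4380
x = -0.1168, y = -0.0307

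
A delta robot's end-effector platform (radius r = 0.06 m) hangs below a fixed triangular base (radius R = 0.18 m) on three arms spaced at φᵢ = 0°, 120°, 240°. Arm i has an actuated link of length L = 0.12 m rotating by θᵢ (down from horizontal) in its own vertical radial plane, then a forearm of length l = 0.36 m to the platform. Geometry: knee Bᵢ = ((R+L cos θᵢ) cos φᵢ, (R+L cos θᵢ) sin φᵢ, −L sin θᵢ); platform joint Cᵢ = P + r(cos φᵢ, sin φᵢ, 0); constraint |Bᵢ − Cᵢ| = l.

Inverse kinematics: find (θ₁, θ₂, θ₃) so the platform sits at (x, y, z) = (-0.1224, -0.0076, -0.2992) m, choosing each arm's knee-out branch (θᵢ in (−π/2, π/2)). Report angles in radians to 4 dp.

φ1=0.0° → target in arm frame (-0.1224, -0.0076)
  A cos θ + B sin θ = C:  0.2424·cos θ + -0.2992·sin θ = -0.1381
  √(A²+B²)=0.3851;  θ1 = -0.8899+1.9375 ≈ 1.0476
rotate P by −φ2: (0.0546, 0.1098, -0.2992)
  A=0.0654, B=-0.2992, C=(l²−L²−A²−y'²−z²)/(2L)=0.0390
  γ=atan2(-0.2992,0.0654)=-1.3557;  ψ=arccos(0.1272)=1.4433;  θ2=γ+ψ≈0.0876
φ3=240.0° → target in arm frame (0.0678, -0.1022)
  A cos θ + B sin θ = C:  0.0522·cos θ + -0.2992·sin θ = 0.0521
  θ3 = atan2(B,A) + arccos(C/0.3037) = 0.0003

θ₁ = 1.0476, θ₂ = 0.0876, θ₃ = 0.0003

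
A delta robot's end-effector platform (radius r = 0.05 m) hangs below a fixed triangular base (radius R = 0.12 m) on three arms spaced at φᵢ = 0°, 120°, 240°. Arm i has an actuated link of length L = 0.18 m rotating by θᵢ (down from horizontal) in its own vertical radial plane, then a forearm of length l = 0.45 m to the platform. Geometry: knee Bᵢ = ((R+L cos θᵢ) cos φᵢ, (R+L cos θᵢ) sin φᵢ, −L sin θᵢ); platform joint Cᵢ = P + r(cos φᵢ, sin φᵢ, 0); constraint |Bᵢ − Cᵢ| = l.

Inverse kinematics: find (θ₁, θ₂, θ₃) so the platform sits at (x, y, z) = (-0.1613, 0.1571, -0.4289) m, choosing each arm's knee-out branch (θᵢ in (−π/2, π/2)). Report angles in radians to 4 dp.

θ₁ = 1.0469, θ₂ = -0.0875, θ₃ = 0.7851

arm 1 (φ=0.0°): x'=-0.1613, y'=0.1571
  A=0.2313, B=-0.4289, C=(l²−L²−A²−y'²−z²)/(2L)=-0.2557
  √(A²+B²)=0.4873;  θ1 = -1.0762+2.1231 ≈ 1.0469
arm 2 (φ=120.0°): x'=0.2167, y'=0.0611
  e−x'=-0.1467;  (l²−L²−(e−x')²−y'²−z²)/2L = -0.1087
  θ2 = atan2(B,A) + arccos(C/0.4533) = -0.0875
rotate P by −φ3: (-0.0554, -0.2182, -0.4289)
  e−x'=0.1254;  (l²−L²−(e−x')²−y'²−z²)/2L = -0.2145
  √(A²+B²)=0.4469;  θ3 = -1.2863+2.0714 ≈ 0.7851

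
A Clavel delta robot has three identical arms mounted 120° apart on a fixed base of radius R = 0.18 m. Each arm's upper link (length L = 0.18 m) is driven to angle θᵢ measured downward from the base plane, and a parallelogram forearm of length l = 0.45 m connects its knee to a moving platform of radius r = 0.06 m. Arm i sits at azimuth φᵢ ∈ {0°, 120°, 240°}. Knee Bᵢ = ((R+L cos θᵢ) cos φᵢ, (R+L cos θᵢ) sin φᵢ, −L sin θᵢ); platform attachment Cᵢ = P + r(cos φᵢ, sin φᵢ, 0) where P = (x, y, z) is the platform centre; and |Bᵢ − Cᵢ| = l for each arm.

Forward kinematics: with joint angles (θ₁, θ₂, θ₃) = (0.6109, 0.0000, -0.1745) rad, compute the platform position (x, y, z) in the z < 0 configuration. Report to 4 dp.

(-0.1087, -0.0208, -0.3494)

arm 1 at φ=0.0°: e+L cos θ1 = 0.2674;  S1 = (0.2674, 0.0000, -0.1032)
φ2=120.0°: virtual centre (-0.1500, 0.2598, 0.0000), radius l
S3 = (0.2973·cos240.0°, 0.2973·sin240.0°, 0.0313) = (-0.1486, -0.2574, 0.0313)
eliminate P² terms by subtracting sphere 1 from 2 and 3
plane₁₂: -0.8349x+0.5196y+0.2065z = 0.0078
Cramer: x(z) = -0.0090+0.2854z;  y(z) = 0.0006+0.0612z
into |P−S₁|² = l²: 1.0852z² + 0.0488z + -0.1154 = 0;  Δ = 0.5034;  z = -0.3494 or 0.3044 → z<0 root = -0.3494
x = -0.1087, y = -0.0208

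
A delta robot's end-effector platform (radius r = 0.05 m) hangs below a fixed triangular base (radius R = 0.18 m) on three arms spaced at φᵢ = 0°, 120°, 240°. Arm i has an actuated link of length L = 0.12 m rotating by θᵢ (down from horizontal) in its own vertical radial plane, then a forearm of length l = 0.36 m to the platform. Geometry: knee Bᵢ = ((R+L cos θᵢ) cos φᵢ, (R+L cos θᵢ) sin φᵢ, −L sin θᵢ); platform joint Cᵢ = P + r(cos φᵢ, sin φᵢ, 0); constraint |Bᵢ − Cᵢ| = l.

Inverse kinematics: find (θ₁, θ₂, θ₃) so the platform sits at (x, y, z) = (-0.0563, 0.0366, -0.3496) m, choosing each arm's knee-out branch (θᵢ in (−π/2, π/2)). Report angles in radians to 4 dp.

arm 1 (φ=0.0°): x'=-0.0563, y'=0.0366
  A cos θ + B sin θ = C:  0.1863·cos θ + -0.3496·sin θ = -0.1794
  θ1 = atan2(B,A) + arccos(C/0.3961) = 0.9597
φ2=120.0° → target in arm frame (0.0598, 0.0305)
  A cos θ + B sin θ = C:  0.0702·cos θ + -0.3496·sin θ = -0.0536
  √(A²+B²)=0.3566;  θ2 = -1.3728+1.7218 ≈ 0.3490
φ3=240.0° → target in arm frame (-0.0035, -0.0671)
  e−x'=0.1335;  (l²−L²−(e−x')²−y'²−z²)/2L = -0.1223
  √(A²+B²)=0.3742;  θ3 = -1.2059+1.9037 ≈ 0.6978

θ₁ = 0.9597, θ₂ = 0.3490, θ₃ = 0.6978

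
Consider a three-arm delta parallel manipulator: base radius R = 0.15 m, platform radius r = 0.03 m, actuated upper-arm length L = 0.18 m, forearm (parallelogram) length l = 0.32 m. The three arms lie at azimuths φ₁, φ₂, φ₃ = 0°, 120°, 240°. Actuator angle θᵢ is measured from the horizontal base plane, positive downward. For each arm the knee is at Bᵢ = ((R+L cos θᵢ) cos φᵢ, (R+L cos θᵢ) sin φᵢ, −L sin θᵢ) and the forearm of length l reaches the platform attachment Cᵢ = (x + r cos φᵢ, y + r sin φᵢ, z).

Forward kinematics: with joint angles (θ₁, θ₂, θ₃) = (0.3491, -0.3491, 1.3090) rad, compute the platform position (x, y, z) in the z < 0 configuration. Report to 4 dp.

(0.0359, 0.1526, -0.1839)

S1 = (0.2891·cos0.0°, 0.2891·sin0.0°, -0.0616) = (0.2891, 0.0000, -0.0616)
S2 = (0.2891·cos120.0°, 0.2891·sin120.0°, 0.0616) = (-0.1446, 0.2504, 0.0616)
S3 = (0.1666·cos240.0°, 0.1666·sin240.0°, -0.1739) = (-0.0833, -0.1443, -0.1739)
|S₂|²−|S₁|² = 0.0000;  |S₃|²−|S₁|² = -0.0294
linear system: -0.8674x+0.5008y = 0.0000−0.2463z; -0.7449x+-0.2885y = -0.0294−-0.2246z
Cramer: x(z) = 0.0236-0.0664z;  y(z) = 0.0409-0.6069z
quadratic in z: (1.3727)z²+(0.1087)z+(-0.0264)=0, √Δ=0.3962 → z ∈ {-0.1839, 0.1047}; z = -0.1839 (taking z<0)
x = 0.0359, y = 0.1526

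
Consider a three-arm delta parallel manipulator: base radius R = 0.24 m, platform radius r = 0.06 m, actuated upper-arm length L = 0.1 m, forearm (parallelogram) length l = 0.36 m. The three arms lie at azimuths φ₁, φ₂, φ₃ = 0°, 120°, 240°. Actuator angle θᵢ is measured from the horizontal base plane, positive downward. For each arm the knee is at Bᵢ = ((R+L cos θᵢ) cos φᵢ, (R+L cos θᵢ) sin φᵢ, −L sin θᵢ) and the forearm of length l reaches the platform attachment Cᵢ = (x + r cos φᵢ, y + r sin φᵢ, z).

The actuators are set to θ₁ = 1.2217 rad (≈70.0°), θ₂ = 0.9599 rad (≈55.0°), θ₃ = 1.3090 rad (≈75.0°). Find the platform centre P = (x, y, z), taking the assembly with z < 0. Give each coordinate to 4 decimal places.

arm 1 at φ=0.0°: (R−r)+L cos θ1 = 0.2142;  S1 = (0.2142, 0.0000, -0.0940)
arm 2 at φ=120.0°: (R−r)+L cos θ2 = 0.2374;  S2 = (-0.1187, 0.2056, -0.0819)
arm 3 at φ=240.0°: (R−r)+L cos θ3 = 0.2059;  S3 = (-0.1029, -0.1783, -0.0966)
eliminate P² terms by subtracting sphere 1 from 2 and 3
linear system: -0.6658x+0.4111y = 0.0083−0.0241z; -0.6343x+-0.3566y = -0.0030−-0.0052z
det = 0.4982;  x = -0.0035+0.0129z,  y = 0.0146+-0.0377z
into |P−S₁|² = l²: 1.0016z² + 0.1812z + -0.0732 = 0;  Δ = 0.3260;  z = -0.3755 or 0.1945 → z<0 root = -0.3755
x = -0.0083, y = 0.0288

(-0.0083, 0.0288, -0.3755)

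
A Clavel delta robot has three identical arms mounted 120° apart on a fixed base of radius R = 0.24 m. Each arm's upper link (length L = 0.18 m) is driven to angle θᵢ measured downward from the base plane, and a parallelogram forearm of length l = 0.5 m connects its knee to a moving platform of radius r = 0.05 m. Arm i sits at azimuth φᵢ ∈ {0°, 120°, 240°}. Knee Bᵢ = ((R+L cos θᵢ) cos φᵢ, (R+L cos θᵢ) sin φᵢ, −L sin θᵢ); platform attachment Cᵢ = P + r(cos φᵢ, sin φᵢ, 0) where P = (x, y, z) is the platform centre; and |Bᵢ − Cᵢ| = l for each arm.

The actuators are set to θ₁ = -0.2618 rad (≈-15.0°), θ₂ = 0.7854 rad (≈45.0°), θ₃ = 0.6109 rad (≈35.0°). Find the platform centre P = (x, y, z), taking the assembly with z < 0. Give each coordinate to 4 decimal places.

arm 1 at φ=0.0°: ρ1 = 0.3639;  centre 1 = (0.3639, 0.0000, 0.0466)
φ2=120.0°: virtual centre (-0.1586, 0.2748, -0.1273), radius l
centre 3 = (0.3374·cos240.0°, 0.3374·sin240.0°, -0.1032) = (-0.1687, -0.2922, -0.1032)
subtract pairs → two planes through P
plane₁₂: -1.0450x+0.5495y+-0.3477z = -0.0177
det = 1.1961;  x = 0.0133+-0.3076z,  y = -0.0070+0.0479z
sphere 1 gives Az²+Bz+C=0 with A=1.0969, B=0.1218, C=-0.1249;  B²−4AC=0.5627;  roots -0.3975, 0.2864;  negative root z = -0.3975
x = 0.1355, y = -0.0260

(0.1355, -0.0260, -0.3975)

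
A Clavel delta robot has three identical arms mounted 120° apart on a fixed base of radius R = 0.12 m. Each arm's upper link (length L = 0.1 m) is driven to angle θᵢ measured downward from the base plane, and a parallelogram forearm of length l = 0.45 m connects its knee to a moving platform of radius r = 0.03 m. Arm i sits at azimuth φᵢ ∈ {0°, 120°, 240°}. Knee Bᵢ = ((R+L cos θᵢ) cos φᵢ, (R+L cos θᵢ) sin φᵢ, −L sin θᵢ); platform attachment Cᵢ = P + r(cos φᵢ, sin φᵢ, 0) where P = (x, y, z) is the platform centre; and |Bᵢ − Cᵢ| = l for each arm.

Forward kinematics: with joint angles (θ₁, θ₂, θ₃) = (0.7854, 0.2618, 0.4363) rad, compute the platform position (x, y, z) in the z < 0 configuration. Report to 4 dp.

φ1=0.0°: virtual centre (0.1607, 0.0000, -0.0707), radius l
arm 2 at φ=120.0°: ρ2 = 0.1866;  S2 = (-0.0933, 0.1616, -0.0259)
S3 = (0.1806·cos240.0°, 0.1806·sin240.0°, -0.0423) = (-0.0903, -0.1564, -0.0423)
eliminate P² terms by subtracting sphere 1 from 2 and 3
[-0.5080 0.3232 0.0897]·P = 0.0047;  [-0.5021 -0.3129 0.0569]·P = 0.0036
det = 0.3212;  x = -0.0081+0.1446z,  y = 0.0016+-0.0501z
quadratic in z: (1.0234)z²+(0.0924)z+(-0.1690)=0, √Δ=0.8368 → z ∈ {-0.4540, 0.3637}; z = -0.4540 (taking z<0)
x = -0.0738, y = 0.0244

(-0.0738, 0.0244, -0.4540)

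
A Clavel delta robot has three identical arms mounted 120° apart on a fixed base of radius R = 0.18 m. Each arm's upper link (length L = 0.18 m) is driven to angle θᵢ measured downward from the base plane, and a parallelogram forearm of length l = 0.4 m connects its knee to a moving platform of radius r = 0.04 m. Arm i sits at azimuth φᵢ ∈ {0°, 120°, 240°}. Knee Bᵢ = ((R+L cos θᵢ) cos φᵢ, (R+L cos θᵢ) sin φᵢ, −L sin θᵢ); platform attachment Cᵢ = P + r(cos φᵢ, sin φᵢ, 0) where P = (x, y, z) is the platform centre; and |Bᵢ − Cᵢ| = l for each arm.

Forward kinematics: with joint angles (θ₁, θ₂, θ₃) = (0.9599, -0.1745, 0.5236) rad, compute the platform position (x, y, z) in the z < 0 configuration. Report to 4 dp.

φ1=0.0°: virtual centre (0.2432, 0.0000, -0.1474), radius l
centre 2 = (0.3173·cos120.0°, 0.3173·sin120.0°, 0.0313) = (-0.1586, 0.2748, 0.0313)
arm 3 at φ=240.0°: (R−r)+L cos θ3 = 0.2959;  centre 3 = (-0.1479, -0.2562, -0.0900)
eliminate P² terms by subtracting sphere 1 from 2 and 3
[-0.8038 0.5495 0.3574]·P = 0.0207;  [-0.7824 -0.5125 0.1149]·P = 0.0147
det = 0.8419;  x = -0.0222+0.2926z,  y = 0.0052+-0.2225z
quadratic in z: (1.1351)z²+(0.1372)z+(-0.0678)=0, √Δ=0.5714 → z ∈ {-0.3121, 0.1912}; z = -0.3121 (taking z<0)
x = -0.1136, y = 0.0746

(-0.1136, 0.0746, -0.3121)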